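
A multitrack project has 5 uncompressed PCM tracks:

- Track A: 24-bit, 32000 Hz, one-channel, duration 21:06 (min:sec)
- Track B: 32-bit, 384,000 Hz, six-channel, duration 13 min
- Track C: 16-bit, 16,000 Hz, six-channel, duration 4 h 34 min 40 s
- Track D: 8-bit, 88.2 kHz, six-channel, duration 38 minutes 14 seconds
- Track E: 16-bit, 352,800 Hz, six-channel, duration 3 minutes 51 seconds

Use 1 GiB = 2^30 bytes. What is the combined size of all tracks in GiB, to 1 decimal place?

Track A: 21:06 (min:sec) = 1,266 s; 32,000 × 1,266 × 3 × 1 = 121,536,000 bytes.
Track B: 13 min = 780 s; 384,000 × 780 × 4 × 6 = 7,188,480,000 bytes.
Track C: 4 h 34 min 40 s = 16,480 s; 16,000 × 16,480 × 2 × 6 = 3,164,160,000 bytes.
Track D: 38 minutes 14 seconds = 2,294 s; 88,200 × 2,294 × 1 × 6 = 1,213,984,800 bytes.
Track E: 3 minutes 51 seconds = 231 s; 352,800 × 231 × 2 × 6 = 977,961,600 bytes.
Total = 12,666,122,400 bytes = 11.8 GiB.

11.8 GiB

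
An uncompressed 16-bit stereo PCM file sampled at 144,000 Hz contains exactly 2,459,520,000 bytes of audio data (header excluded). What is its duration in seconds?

4,270 seconds

Byte rate = 144,000 × 2 × 2 = 576,000 bytes/s.
Duration = 2,459,520,000 / 576,000 = 4,270 s.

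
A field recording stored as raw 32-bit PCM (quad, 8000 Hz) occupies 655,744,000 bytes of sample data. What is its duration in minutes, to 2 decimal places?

Byte rate = 8,000 × 4 × 4 = 128,000 bytes/s.
Duration = 655,744,000 / 128,000 = 5,123 s.
5,123 s / 60 = 85.38 minutes.

85.38 minutes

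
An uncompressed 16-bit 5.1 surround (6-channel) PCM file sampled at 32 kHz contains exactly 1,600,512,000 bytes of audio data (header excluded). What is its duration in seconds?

Byte rate = 32,000 × 2 × 6 = 384,000 bytes/s.
Duration = 1,600,512,000 / 384,000 = 4,168 s.

4,168 seconds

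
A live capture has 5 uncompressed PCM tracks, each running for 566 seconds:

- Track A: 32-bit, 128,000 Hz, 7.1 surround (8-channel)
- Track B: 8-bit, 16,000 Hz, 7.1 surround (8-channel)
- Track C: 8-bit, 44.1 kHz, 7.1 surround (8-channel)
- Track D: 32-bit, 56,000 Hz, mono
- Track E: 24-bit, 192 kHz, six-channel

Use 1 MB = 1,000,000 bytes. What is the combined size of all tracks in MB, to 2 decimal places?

Track A: 128,000 × 566 × 4 × 8 = 2,318,336,000 bytes.
Track B: 16,000 × 566 × 1 × 8 = 72,448,000 bytes.
Track C: 44,100 × 566 × 1 × 8 = 199,684,800 bytes.
Track D: 56,000 × 566 × 4 × 1 = 126,784,000 bytes.
Track E: 192,000 × 566 × 3 × 6 = 1,956,096,000 bytes.
Total = 4,673,348,800 bytes = 4673.35 MB.

4673.35 MB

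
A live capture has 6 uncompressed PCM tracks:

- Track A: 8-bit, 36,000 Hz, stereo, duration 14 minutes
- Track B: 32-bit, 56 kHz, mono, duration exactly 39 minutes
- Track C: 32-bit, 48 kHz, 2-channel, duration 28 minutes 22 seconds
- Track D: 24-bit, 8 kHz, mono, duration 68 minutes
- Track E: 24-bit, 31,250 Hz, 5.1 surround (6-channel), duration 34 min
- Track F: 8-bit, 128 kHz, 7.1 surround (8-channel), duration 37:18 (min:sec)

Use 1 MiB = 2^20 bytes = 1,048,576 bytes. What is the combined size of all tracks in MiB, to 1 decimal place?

Track A: 14 minutes = 840 s; 36,000 × 840 × 1 × 2 = 60,480,000 bytes.
Track B: exactly 39 minutes = 2,340 s; 56,000 × 2,340 × 4 × 1 = 524,160,000 bytes.
Track C: 28 minutes 22 seconds = 1,702 s; 48,000 × 1,702 × 4 × 2 = 653,568,000 bytes.
Track D: 68 minutes = 4,080 s; 8,000 × 4,080 × 3 × 1 = 97,920,000 bytes.
Track E: 34 min = 2,040 s; 31,250 × 2,040 × 3 × 6 = 1,147,500,000 bytes.
Track F: 37:18 (min:sec) = 2,238 s; 128,000 × 2,238 × 1 × 8 = 2,291,712,000 bytes.
Total = 4,775,340,000 bytes = 4554.1 MiB.

4554.1 MiB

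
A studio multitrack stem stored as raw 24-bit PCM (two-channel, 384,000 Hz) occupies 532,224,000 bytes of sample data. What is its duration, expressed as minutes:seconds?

3:51

Byte rate = 384,000 × 3 × 2 = 2,304,000 bytes/s.
Duration = 532,224,000 / 2,304,000 = 231 s.
231 s = 3:51.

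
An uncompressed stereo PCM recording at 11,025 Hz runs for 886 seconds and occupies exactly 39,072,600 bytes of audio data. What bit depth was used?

Bytes per sample = 39,072,600 / (11,025 × 886 × 2) = 39,072,600 / 19,536,300 = 2.
Bit depth = 2 × 8 = 16 bits.

16 bits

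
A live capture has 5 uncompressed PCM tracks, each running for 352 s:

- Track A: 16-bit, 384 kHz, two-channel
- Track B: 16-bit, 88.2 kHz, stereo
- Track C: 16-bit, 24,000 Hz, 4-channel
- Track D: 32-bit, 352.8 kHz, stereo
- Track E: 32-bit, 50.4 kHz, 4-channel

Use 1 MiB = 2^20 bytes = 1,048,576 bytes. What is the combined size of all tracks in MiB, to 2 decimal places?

1916.67 MiB

Track A: 384,000 × 352 × 2 × 2 = 540,672,000 bytes.
Track B: 88,200 × 352 × 2 × 2 = 124,185,600 bytes.
Track C: 24,000 × 352 × 2 × 4 = 67,584,000 bytes.
Track D: 352,800 × 352 × 4 × 2 = 993,484,800 bytes.
Track E: 50,400 × 352 × 4 × 4 = 283,852,800 bytes.
Total = 2,009,779,200 bytes = 1916.67 MiB.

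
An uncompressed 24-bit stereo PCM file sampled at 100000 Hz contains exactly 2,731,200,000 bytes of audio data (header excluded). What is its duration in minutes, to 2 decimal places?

75.87 minutes

Byte rate = 100,000 × 3 × 2 = 600,000 bytes/s.
Duration = 2,731,200,000 / 600,000 = 4,552 s.
4,552 s / 60 = 75.87 minutes.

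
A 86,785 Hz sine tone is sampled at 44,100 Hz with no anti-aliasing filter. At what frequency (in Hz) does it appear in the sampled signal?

1,415 Hz

Nyquist = 44,100/2 = 22,050 Hz; 86,785 Hz exceeds it.
Alias = |86,785 − 2×44,100| = |86,785 − 88,200| = 1,415 Hz.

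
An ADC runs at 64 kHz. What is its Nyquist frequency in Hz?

32,000 Hz

Nyquist frequency = sample rate / 2 = 64,000 / 2 = 32,000 Hz.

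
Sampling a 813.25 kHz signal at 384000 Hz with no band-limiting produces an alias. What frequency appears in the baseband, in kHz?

45.25 kHz

Nyquist = 384,000/2 = 192,000 Hz; 813,250 Hz exceeds it.
Alias = |813,250 − 2×384,000| = |813,250 − 768,000| = 45,250 Hz = 45.25 kHz.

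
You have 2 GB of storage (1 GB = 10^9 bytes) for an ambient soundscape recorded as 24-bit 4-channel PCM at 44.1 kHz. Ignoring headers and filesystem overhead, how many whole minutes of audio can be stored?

Uncompressed byte rate = 44,100 × 3 × 4 = 529,200 bytes/s.
Capacity = 2 × 1,000,000,000 = 2,000,000,000 bytes.
2,000,000,000 / 529,200 ≈ 3779.29 s → 62 minutes.

62 minutes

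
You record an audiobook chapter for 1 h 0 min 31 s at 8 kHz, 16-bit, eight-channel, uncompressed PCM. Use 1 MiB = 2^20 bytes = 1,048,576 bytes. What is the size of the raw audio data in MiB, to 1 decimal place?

Duration = 1 h 0 min 31 s = 3,631 s.
Bytes = 8,000 samples/s × 3,631 s × 2 bytes/sample × 8 ch = 464,768,000 bytes.
464,768,000 / 1,048,576 = 443.2 MiB.

443.2 MiB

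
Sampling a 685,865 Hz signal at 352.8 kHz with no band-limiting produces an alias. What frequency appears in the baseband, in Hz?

19,735 Hz

Nyquist = 352,800/2 = 176,400 Hz; 685,865 Hz exceeds it.
Alias = |685,865 − 2×352,800| = |685,865 − 705,600| = 19,735 Hz.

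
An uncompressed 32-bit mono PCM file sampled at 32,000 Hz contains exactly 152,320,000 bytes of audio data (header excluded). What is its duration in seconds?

Byte rate = 32,000 × 4 × 1 = 128,000 bytes/s.
Duration = 152,320,000 / 128,000 = 1,190 s.

1,190 seconds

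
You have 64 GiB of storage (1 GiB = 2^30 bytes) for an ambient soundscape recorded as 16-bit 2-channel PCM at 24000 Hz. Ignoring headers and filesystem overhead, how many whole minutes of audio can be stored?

Uncompressed byte rate = 24,000 × 2 × 2 = 96,000 bytes/s.
Capacity = 64 × 1,073,741,824 = 68,719,476,736 bytes.
68,719,476,736 / 96,000 ≈ 715827.88 s → 11,930 minutes.

11,930 minutes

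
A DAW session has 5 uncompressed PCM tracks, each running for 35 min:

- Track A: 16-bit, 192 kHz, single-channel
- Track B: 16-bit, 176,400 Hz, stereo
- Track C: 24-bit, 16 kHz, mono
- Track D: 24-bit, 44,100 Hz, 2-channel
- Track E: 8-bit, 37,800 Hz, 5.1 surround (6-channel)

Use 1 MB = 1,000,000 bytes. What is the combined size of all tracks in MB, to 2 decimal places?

35 min = 2,100 s.
Track A: 192,000 × 2,100 × 2 × 1 = 806,400,000 bytes.
Track B: 176,400 × 2,100 × 2 × 2 = 1,481,760,000 bytes.
Track C: 16,000 × 2,100 × 3 × 1 = 100,800,000 bytes.
Track D: 44,100 × 2,100 × 3 × 2 = 555,660,000 bytes.
Track E: 37,800 × 2,100 × 1 × 6 = 476,280,000 bytes.
Total = 3,420,900,000 bytes = 3420.90 MB.

3420.90 MB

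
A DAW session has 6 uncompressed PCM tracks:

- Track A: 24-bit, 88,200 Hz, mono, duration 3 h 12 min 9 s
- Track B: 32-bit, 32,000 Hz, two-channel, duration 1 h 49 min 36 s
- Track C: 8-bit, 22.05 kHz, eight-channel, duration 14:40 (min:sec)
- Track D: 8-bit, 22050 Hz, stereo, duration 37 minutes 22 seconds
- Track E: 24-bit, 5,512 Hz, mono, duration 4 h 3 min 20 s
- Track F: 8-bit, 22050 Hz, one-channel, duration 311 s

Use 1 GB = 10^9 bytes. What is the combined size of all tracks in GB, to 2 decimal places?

Track A: 3 h 12 min 9 s = 11,529 s; 88,200 × 11,529 × 3 × 1 = 3,050,573,400 bytes.
Track B: 1 h 49 min 36 s = 6,576 s; 32,000 × 6,576 × 4 × 2 = 1,683,456,000 bytes.
Track C: 14:40 (min:sec) = 880 s; 22,050 × 880 × 1 × 8 = 155,232,000 bytes.
Track D: 37 minutes 22 seconds = 2,242 s; 22,050 × 2,242 × 1 × 2 = 98,872,200 bytes.
Track E: 4 h 3 min 20 s = 14,600 s; 5,512 × 14,600 × 3 × 1 = 241,425,600 bytes.
Track F: 22,050 × 311 × 1 × 1 = 6,857,550 bytes.
Total = 5,236,416,750 bytes = 5.24 GB.

5.24 GB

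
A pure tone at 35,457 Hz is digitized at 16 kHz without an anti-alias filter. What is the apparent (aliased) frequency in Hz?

3,457 Hz

Nyquist = 16,000/2 = 8,000 Hz; 35,457 Hz exceeds it.
Alias = |35,457 − 2×16,000| = |35,457 − 32,000| = 3,457 Hz.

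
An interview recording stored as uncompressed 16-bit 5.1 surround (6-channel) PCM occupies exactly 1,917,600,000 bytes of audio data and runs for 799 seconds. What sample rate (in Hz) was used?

200,000 Hz

Bytes = sample_rate × seconds × bytes_per_sample × channels.
sample_rate = 1,917,600,000 / (799 × 2 × 6) = 1,917,600,000 / 9,588 = 200,000 Hz.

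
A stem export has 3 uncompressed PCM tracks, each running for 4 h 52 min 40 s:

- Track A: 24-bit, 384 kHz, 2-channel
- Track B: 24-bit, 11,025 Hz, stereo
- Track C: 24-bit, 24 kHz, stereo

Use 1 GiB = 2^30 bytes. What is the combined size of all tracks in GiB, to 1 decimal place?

41.1 GiB

4 h 52 min 40 s = 17,560 s.
Track A: 384,000 × 17,560 × 3 × 2 = 40,458,240,000 bytes.
Track B: 11,025 × 17,560 × 3 × 2 = 1,161,594,000 bytes.
Track C: 24,000 × 17,560 × 3 × 2 = 2,528,640,000 bytes.
Total = 44,148,474,000 bytes = 41.1 GiB.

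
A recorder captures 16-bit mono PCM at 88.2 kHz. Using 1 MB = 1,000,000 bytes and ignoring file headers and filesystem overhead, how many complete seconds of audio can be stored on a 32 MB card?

Uncompressed byte rate = 88,200 × 2 × 1 = 176,400 bytes/s.
Capacity = 32 × 1,000,000 = 32,000,000 bytes.
32,000,000 / 176,400 ≈ 181.41 s → 181 seconds.

181 seconds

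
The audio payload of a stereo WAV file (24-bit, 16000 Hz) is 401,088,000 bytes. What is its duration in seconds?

4,178 seconds

Byte rate = 16,000 × 3 × 2 = 96,000 bytes/s.
Duration = 401,088,000 / 96,000 = 4,178 s.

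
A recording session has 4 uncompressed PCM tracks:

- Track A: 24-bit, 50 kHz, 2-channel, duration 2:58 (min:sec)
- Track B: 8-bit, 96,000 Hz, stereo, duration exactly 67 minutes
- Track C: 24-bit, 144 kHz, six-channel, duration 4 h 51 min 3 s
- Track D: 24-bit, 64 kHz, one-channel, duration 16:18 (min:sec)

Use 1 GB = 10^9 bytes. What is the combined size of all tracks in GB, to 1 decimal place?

46.3 GB

Track A: 2:58 (min:sec) = 178 s; 50,000 × 178 × 3 × 2 = 53,400,000 bytes.
Track B: exactly 67 minutes = 4,020 s; 96,000 × 4,020 × 1 × 2 = 771,840,000 bytes.
Track C: 4 h 51 min 3 s = 17,463 s; 144,000 × 17,463 × 3 × 6 = 45,264,096,000 bytes.
Track D: 16:18 (min:sec) = 978 s; 64,000 × 978 × 3 × 1 = 187,776,000 bytes.
Total = 46,277,112,000 bytes = 46.3 GB.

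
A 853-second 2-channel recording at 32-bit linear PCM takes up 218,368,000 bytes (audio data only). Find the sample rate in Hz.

Bytes = sample_rate × seconds × bytes_per_sample × channels.
sample_rate = 218,368,000 / (853 × 4 × 2) = 218,368,000 / 6,824 = 32,000 Hz.

32,000 Hz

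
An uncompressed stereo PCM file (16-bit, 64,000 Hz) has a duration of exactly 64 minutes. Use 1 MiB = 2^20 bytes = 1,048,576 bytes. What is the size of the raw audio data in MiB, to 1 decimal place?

Duration = exactly 64 minutes = 3,840 s.
Bytes = 64,000 samples/s × 3,840 s × 2 bytes/sample × 2 ch = 983,040,000 bytes.
983,040,000 / 1,048,576 = 937.5 MiB.

937.5 MiB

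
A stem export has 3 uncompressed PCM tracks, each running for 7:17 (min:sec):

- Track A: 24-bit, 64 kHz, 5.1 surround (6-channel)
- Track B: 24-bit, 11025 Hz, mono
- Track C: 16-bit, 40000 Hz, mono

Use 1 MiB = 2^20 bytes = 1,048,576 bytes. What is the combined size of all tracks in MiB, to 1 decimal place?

7:17 (min:sec) = 437 s.
Track A: 64,000 × 437 × 3 × 6 = 503,424,000 bytes.
Track B: 11,025 × 437 × 3 × 1 = 14,453,775 bytes.
Track C: 40,000 × 437 × 2 × 1 = 34,960,000 bytes.
Total = 552,837,775 bytes = 527.2 MiB.

527.2 MiB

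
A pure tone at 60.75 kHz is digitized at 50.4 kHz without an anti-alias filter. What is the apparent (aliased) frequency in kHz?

10.35 kHz

Nyquist = 50,400/2 = 25,200 Hz; 60,750 Hz exceeds it.
Alias = |60,750 − 1×50,400| = |60,750 − 50,400| = 10,350 Hz = 10.35 kHz.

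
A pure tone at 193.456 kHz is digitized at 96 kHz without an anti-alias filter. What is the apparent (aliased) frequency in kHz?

1.456 kHz

Nyquist = 96,000/2 = 48,000 Hz; 193,456 Hz exceeds it.
Alias = |193,456 − 2×96,000| = |193,456 − 192,000| = 1,456 Hz = 1.456 kHz.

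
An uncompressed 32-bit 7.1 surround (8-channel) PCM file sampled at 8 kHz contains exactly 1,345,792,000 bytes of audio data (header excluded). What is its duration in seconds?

Byte rate = 8,000 × 4 × 8 = 256,000 bytes/s.
Duration = 1,345,792,000 / 256,000 = 5,257 s.

5,257 seconds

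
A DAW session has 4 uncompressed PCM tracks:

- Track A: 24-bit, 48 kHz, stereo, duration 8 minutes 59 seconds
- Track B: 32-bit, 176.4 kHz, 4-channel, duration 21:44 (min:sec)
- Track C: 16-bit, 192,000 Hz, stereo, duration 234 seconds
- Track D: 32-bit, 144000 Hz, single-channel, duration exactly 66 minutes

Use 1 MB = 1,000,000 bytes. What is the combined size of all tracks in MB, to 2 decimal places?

6296.31 MB

Track A: 8 minutes 59 seconds = 539 s; 48,000 × 539 × 3 × 2 = 155,232,000 bytes.
Track B: 21:44 (min:sec) = 1,304 s; 176,400 × 1,304 × 4 × 4 = 3,680,409,600 bytes.
Track C: 192,000 × 234 × 2 × 2 = 179,712,000 bytes.
Track D: exactly 66 minutes = 3,960 s; 144,000 × 3,960 × 4 × 1 = 2,280,960,000 bytes.
Total = 6,296,313,600 bytes = 6296.31 MB.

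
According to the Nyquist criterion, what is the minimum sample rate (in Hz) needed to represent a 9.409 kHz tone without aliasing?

Minimum sample rate = 2 × 9,409 Hz = 18,818 Hz.

18,818 Hz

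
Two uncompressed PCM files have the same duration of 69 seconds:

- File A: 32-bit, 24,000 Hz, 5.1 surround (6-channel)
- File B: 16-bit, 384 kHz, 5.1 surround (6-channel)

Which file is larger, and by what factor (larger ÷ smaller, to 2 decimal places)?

File B, by a factor of 8.00

File A: 24,000 × 4 × 6 = 576,000 bytes/s.
File B: 384,000 × 2 × 6 = 4,608,000 bytes/s.
File B is larger; ratio = 317,952,000 / 39,744,000 = 8.00.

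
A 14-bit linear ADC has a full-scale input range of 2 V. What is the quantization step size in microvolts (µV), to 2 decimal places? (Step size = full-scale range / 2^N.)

2 V / 2^14 = 2 / 16,384 V = 122.07 µV.

122.07 µV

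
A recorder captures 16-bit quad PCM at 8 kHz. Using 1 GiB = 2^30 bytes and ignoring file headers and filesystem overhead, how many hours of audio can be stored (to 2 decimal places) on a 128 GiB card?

596.52 hours

Uncompressed byte rate = 8,000 × 2 × 4 = 64,000 bytes/s.
Capacity = 128 × 1,073,741,824 = 137,438,953,472 bytes.
137,438,953,472 / 64,000 ≈ 2147483.65 s → 596.52 hours.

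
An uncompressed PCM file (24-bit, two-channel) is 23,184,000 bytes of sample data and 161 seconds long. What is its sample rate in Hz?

24,000 Hz

Bytes = sample_rate × seconds × bytes_per_sample × channels.
sample_rate = 23,184,000 / (161 × 3 × 2) = 23,184,000 / 966 = 24,000 Hz.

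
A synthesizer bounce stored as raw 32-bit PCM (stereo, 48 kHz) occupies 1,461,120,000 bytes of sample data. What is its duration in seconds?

Byte rate = 48,000 × 4 × 2 = 384,000 bytes/s.
Duration = 1,461,120,000 / 384,000 = 3,805 s.

3,805 seconds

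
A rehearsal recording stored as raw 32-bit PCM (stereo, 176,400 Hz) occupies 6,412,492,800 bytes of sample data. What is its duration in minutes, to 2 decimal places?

Byte rate = 176,400 × 4 × 2 = 1,411,200 bytes/s.
Duration = 6,412,492,800 / 1,411,200 = 4,544 s.
4,544 s / 60 = 75.73 minutes.

75.73 minutes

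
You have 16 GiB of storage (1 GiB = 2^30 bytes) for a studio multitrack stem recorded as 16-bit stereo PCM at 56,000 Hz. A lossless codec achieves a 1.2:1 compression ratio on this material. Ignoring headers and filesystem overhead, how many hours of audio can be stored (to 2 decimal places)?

25.57 hours

Uncompressed byte rate = 56,000 × 2 × 2 = 224,000 bytes/s.
After 1.2:1 compression, effective rate ≈ 186666.67 bytes/s.
Capacity = 16 × 1,073,741,824 = 17,179,869,184 bytes.
17,179,869,184 / effective rate ≈ 92035.01 s → 25.57 hours.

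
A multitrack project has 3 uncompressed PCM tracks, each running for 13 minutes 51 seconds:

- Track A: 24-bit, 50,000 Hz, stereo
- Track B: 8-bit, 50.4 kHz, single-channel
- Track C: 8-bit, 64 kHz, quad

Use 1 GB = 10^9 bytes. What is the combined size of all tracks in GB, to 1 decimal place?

13 minutes 51 seconds = 831 s.
Track A: 50,000 × 831 × 3 × 2 = 249,300,000 bytes.
Track B: 50,400 × 831 × 1 × 1 = 41,882,400 bytes.
Track C: 64,000 × 831 × 1 × 4 = 212,736,000 bytes.
Total = 503,918,400 bytes = 0.5 GB.

0.5 GB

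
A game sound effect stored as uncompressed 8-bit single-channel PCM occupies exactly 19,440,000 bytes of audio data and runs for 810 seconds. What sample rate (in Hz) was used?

24,000 Hz

Bytes = sample_rate × seconds × bytes_per_sample × channels.
sample_rate = 19,440,000 / (810 × 1 × 1) = 19,440,000 / 810 = 24,000 Hz.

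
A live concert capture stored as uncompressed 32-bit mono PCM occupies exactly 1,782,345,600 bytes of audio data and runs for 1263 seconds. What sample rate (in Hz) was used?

Bytes = sample_rate × seconds × bytes_per_sample × channels.
sample_rate = 1,782,345,600 / (1,263 × 4 × 1) = 1,782,345,600 / 5,052 = 352,800 Hz.

352,800 Hz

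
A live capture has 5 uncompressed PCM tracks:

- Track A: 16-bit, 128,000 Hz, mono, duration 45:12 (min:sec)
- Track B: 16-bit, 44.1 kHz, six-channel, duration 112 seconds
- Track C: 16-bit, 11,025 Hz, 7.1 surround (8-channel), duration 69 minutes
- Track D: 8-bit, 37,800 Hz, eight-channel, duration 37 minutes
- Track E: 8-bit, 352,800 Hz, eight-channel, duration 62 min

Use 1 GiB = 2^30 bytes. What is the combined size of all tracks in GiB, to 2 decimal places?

11.79 GiB

Track A: 45:12 (min:sec) = 2,712 s; 128,000 × 2,712 × 2 × 1 = 694,272,000 bytes.
Track B: 44,100 × 112 × 2 × 6 = 59,270,400 bytes.
Track C: 69 minutes = 4,140 s; 11,025 × 4,140 × 2 × 8 = 730,296,000 bytes.
Track D: 37 minutes = 2,220 s; 37,800 × 2,220 × 1 × 8 = 671,328,000 bytes.
Track E: 62 min = 3,720 s; 352,800 × 3,720 × 1 × 8 = 10,499,328,000 bytes.
Total = 12,654,494,400 bytes = 11.79 GiB.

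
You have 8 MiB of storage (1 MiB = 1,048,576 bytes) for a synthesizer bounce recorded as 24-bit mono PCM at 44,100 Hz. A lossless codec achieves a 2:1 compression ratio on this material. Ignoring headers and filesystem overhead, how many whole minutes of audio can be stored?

Uncompressed byte rate = 44,100 × 3 × 1 = 132,300 bytes/s.
After 2:1 compression, effective rate ≈ 66150 bytes/s.
Capacity = 8 × 1,048,576 = 8,388,608 bytes.
8,388,608 / effective rate ≈ 126.81 s → 2 minutes.

2 minutes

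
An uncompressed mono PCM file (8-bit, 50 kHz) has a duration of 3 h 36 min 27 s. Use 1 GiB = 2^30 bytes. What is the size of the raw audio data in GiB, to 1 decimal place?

0.6 GiB

Duration = 3 h 36 min 27 s = 12,987 s.
Bytes = 50,000 samples/s × 12,987 s × 1 bytes/sample × 1 ch = 649,350,000 bytes.
649,350,000 / 1,073,741,824 = 0.6 GiB.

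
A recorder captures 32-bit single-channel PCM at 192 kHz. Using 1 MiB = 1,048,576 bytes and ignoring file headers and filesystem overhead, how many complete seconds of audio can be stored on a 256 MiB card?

349 seconds

Uncompressed byte rate = 192,000 × 4 × 1 = 768,000 bytes/s.
Capacity = 256 × 1,048,576 = 268,435,456 bytes.
268,435,456 / 768,000 ≈ 349.53 s → 349 seconds.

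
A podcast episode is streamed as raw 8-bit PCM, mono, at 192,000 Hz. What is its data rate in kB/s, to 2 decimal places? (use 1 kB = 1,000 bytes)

192.00 kB/s

Bit rate = 192,000 × 8 × 1 = 1,536,000 bits/s.
1,536,000 / 8 = 192,000 B/s = 192.00 kB/s.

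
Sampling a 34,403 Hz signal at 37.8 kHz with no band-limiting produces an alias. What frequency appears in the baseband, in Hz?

Nyquist = 37,800/2 = 18,900 Hz; 34,403 Hz exceeds it.
Alias = |34,403 − 1×37,800| = |34,403 − 37,800| = 3,397 Hz.

3,397 Hz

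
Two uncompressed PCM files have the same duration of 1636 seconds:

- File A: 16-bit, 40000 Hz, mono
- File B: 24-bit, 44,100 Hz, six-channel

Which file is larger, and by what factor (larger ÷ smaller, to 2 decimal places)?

File B, by a factor of 9.92

File A: 40,000 × 2 × 1 = 80,000 bytes/s.
File B: 44,100 × 3 × 6 = 793,800 bytes/s.
File B is larger; ratio = 1,298,656,800 / 130,880,000 = 9.92.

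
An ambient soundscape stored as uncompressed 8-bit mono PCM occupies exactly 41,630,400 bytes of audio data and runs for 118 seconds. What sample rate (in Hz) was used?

Bytes = sample_rate × seconds × bytes_per_sample × channels.
sample_rate = 41,630,400 / (118 × 1 × 1) = 41,630,400 / 118 = 352,800 Hz.

352,800 Hz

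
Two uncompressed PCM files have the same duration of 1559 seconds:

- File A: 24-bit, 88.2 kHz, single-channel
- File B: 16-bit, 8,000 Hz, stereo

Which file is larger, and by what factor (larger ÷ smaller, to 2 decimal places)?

File A: 88,200 × 3 × 1 = 264,600 bytes/s.
File B: 8,000 × 2 × 2 = 32,000 bytes/s.
File A is larger; ratio = 412,511,400 / 49,888,000 = 8.27.

File A, by a factor of 8.27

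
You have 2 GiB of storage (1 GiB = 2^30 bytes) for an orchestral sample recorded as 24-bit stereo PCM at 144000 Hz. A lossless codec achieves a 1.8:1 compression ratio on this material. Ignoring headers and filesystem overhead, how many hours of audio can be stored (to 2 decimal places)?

Uncompressed byte rate = 144,000 × 3 × 2 = 864,000 bytes/s.
After 1.8:1 compression, effective rate ≈ 480000 bytes/s.
Capacity = 2 × 1,073,741,824 = 2,147,483,648 bytes.
2,147,483,648 / effective rate ≈ 4473.92 s → 1.24 hours.

1.24 hours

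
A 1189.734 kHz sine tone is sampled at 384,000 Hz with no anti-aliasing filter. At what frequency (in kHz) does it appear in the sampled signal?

Nyquist = 384,000/2 = 192,000 Hz; 1,189,734 Hz exceeds it.
Alias = |1,189,734 − 3×384,000| = |1,189,734 − 1,152,000| = 37,734 Hz = 37.734 kHz.

37.734 kHz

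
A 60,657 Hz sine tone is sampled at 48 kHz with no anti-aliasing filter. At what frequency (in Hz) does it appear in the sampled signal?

Nyquist = 48,000/2 = 24,000 Hz; 60,657 Hz exceeds it.
Alias = |60,657 − 1×48,000| = |60,657 − 48,000| = 12,657 Hz.

12,657 Hz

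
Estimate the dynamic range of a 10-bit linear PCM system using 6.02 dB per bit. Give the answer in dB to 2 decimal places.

60.20 dB

10 × 6.02 = 60.20 dB.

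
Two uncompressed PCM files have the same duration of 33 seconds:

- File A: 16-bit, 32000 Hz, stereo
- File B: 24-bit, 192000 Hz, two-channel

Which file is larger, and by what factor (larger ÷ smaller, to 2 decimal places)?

File A: 32,000 × 2 × 2 = 128,000 bytes/s.
File B: 192,000 × 3 × 2 = 1,152,000 bytes/s.
File B is larger; ratio = 38,016,000 / 4,224,000 = 9.00.

File B, by a factor of 9.00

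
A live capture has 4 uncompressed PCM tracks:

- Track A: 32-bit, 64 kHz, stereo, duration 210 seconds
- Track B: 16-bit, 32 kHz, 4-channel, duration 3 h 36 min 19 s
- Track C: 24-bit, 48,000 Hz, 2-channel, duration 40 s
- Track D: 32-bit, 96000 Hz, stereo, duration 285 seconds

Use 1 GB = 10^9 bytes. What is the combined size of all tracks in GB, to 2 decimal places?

Track A: 64,000 × 210 × 4 × 2 = 107,520,000 bytes.
Track B: 3 h 36 min 19 s = 12,979 s; 32,000 × 12,979 × 2 × 4 = 3,322,624,000 bytes.
Track C: 48,000 × 40 × 3 × 2 = 11,520,000 bytes.
Track D: 96,000 × 285 × 4 × 2 = 218,880,000 bytes.
Total = 3,660,544,000 bytes = 3.66 GB.

3.66 GB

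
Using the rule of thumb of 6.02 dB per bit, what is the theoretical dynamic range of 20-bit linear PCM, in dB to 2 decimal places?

120.40 dB

20 × 6.02 = 120.40 dB.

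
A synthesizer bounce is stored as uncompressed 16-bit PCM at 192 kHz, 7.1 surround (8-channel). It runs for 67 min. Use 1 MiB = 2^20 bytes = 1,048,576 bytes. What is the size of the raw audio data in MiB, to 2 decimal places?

Duration = 67 min = 4,020 s.
Bytes = 192,000 samples/s × 4,020 s × 2 bytes/sample × 8 ch = 12,349,440,000 bytes.
12,349,440,000 / 1,048,576 = 11777.34 MiB.

11777.34 MiB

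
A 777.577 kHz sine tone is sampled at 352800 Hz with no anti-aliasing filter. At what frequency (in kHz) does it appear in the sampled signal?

Nyquist = 352,800/2 = 176,400 Hz; 777,577 Hz exceeds it.
Alias = |777,577 − 2×352,800| = |777,577 − 705,600| = 71,977 Hz = 71.977 kHz.

71.977 kHz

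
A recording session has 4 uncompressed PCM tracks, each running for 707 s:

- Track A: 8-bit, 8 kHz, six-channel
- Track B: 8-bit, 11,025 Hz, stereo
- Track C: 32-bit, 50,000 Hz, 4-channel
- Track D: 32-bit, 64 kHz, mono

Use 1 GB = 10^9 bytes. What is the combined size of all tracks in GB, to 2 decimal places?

0.80 GB

Track A: 8,000 × 707 × 1 × 6 = 33,936,000 bytes.
Track B: 11,025 × 707 × 1 × 2 = 15,589,350 bytes.
Track C: 50,000 × 707 × 4 × 4 = 565,600,000 bytes.
Track D: 64,000 × 707 × 4 × 1 = 180,992,000 bytes.
Total = 796,117,350 bytes = 0.80 GB.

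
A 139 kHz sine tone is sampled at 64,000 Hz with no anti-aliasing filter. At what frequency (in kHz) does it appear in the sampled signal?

Nyquist = 64,000/2 = 32,000 Hz; 139,000 Hz exceeds it.
Alias = |139,000 − 2×64,000| = |139,000 − 128,000| = 11,000 Hz = 11 kHz.

11 kHz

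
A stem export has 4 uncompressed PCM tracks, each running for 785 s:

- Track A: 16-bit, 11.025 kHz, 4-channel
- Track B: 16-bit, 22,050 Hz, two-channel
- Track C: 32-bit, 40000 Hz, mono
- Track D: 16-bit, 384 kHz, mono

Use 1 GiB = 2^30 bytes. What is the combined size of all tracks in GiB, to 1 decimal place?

0.8 GiB

Track A: 11,025 × 785 × 2 × 4 = 69,237,000 bytes.
Track B: 22,050 × 785 × 2 × 2 = 69,237,000 bytes.
Track C: 40,000 × 785 × 4 × 1 = 125,600,000 bytes.
Track D: 384,000 × 785 × 2 × 1 = 602,880,000 bytes.
Total = 866,954,000 bytes = 0.8 GiB.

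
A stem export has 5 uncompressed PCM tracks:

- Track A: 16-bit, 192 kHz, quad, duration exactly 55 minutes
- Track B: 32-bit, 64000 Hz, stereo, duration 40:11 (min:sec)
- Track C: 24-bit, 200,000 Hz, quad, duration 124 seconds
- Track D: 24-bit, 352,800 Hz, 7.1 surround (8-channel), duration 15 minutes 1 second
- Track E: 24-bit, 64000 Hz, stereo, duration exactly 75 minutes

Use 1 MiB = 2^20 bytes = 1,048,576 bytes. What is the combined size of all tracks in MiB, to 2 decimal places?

Track A: exactly 55 minutes = 3,300 s; 192,000 × 3,300 × 2 × 4 = 5,068,800,000 bytes.
Track B: 40:11 (min:sec) = 2,411 s; 64,000 × 2,411 × 4 × 2 = 1,234,432,000 bytes.
Track C: 200,000 × 124 × 3 × 4 = 297,600,000 bytes.
Track D: 15 minutes 1 second = 901 s; 352,800 × 901 × 3 × 8 = 7,628,947,200 bytes.
Track E: exactly 75 minutes = 4,500 s; 64,000 × 4,500 × 3 × 2 = 1,728,000,000 bytes.
Total = 15,957,779,200 bytes = 15218.52 MiB.

15218.52 MiB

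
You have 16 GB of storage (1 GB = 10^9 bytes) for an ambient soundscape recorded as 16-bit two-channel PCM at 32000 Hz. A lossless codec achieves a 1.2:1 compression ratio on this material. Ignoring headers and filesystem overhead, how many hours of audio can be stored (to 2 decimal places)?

41.67 hours

Uncompressed byte rate = 32,000 × 2 × 2 = 128,000 bytes/s.
After 1.2:1 compression, effective rate ≈ 106666.67 bytes/s.
Capacity = 16 × 1,000,000,000 = 16,000,000,000 bytes.
16,000,000,000 / effective rate ≈ 150000 s → 41.67 hours.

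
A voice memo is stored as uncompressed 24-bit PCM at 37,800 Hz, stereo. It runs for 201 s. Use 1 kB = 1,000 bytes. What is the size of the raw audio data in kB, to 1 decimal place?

Bytes = 37,800 samples/s × 201 s × 3 bytes/sample × 2 ch = 45,586,800 bytes.
45,586,800 / 1,000 = 45586.8 kB.

45586.8 kB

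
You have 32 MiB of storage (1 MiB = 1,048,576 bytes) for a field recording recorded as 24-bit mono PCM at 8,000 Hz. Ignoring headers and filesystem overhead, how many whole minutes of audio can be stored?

Uncompressed byte rate = 8,000 × 3 × 1 = 24,000 bytes/s.
Capacity = 32 × 1,048,576 = 33,554,432 bytes.
33,554,432 / 24,000 ≈ 1398.1 s → 23 minutes.

23 minutes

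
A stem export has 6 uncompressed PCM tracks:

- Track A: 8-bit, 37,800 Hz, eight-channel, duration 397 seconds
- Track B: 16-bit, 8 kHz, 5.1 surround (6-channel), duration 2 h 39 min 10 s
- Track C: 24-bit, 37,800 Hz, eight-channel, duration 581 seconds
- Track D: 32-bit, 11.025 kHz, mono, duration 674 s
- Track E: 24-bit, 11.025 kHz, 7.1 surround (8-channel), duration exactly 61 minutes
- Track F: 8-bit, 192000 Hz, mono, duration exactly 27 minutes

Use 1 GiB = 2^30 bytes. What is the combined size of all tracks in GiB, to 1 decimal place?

Track A: 37,800 × 397 × 1 × 8 = 120,052,800 bytes.
Track B: 2 h 39 min 10 s = 9,550 s; 8,000 × 9,550 × 2 × 6 = 916,800,000 bytes.
Track C: 37,800 × 581 × 3 × 8 = 527,083,200 bytes.
Track D: 11,025 × 674 × 4 × 1 = 29,723,400 bytes.
Track E: exactly 61 minutes = 3,660 s; 11,025 × 3,660 × 3 × 8 = 968,436,000 bytes.
Track F: exactly 27 minutes = 1,620 s; 192,000 × 1,620 × 1 × 1 = 311,040,000 bytes.
Total = 2,873,135,400 bytes = 2.7 GiB.

2.7 GiB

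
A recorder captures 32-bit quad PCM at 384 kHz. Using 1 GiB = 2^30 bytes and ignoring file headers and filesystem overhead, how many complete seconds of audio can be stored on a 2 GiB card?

Uncompressed byte rate = 384,000 × 4 × 4 = 6,144,000 bytes/s.
Capacity = 2 × 1,073,741,824 = 2,147,483,648 bytes.
2,147,483,648 / 6,144,000 ≈ 349.53 s → 349 seconds.

349 seconds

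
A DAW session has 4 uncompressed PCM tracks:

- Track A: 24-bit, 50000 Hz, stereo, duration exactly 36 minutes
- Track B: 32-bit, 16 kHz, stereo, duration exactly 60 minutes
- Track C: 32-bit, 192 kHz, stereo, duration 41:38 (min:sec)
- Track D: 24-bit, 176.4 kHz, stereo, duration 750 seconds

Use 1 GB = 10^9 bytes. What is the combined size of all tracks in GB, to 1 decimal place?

Track A: exactly 36 minutes = 2,160 s; 50,000 × 2,160 × 3 × 2 = 648,000,000 bytes.
Track B: exactly 60 minutes = 3,600 s; 16,000 × 3,600 × 4 × 2 = 460,800,000 bytes.
Track C: 41:38 (min:sec) = 2,498 s; 192,000 × 2,498 × 4 × 2 = 3,836,928,000 bytes.
Track D: 176,400 × 750 × 3 × 2 = 793,800,000 bytes.
Total = 5,739,528,000 bytes = 5.7 GB.

5.7 GB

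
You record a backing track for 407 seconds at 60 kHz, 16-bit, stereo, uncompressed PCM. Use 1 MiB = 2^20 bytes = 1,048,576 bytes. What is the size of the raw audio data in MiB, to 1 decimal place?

Bytes = 60,000 samples/s × 407 s × 2 bytes/sample × 2 ch = 97,680,000 bytes.
97,680,000 / 1,048,576 = 93.2 MiB.

93.2 MiB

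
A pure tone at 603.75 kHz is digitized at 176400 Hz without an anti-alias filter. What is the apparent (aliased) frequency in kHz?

Nyquist = 176,400/2 = 88,200 Hz; 603,750 Hz exceeds it.
Alias = |603,750 − 3×176,400| = |603,750 − 529,200| = 74,550 Hz = 74.55 kHz.

74.55 kHz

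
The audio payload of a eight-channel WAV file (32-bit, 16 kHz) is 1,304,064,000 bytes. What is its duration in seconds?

Byte rate = 16,000 × 4 × 8 = 512,000 bytes/s.
Duration = 1,304,064,000 / 512,000 = 2,547 s.

2,547 seconds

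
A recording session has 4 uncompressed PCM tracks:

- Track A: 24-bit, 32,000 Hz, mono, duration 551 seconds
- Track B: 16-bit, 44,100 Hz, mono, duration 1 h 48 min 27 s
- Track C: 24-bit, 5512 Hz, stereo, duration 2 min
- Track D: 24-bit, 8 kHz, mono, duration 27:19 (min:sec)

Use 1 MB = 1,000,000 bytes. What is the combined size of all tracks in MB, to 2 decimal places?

Track A: 32,000 × 551 × 3 × 1 = 52,896,000 bytes.
Track B: 1 h 48 min 27 s = 6,507 s; 44,100 × 6,507 × 2 × 1 = 573,917,400 bytes.
Track C: 2 min = 120 s; 5,512 × 120 × 3 × 2 = 3,968,640 bytes.
Track D: 27:19 (min:sec) = 1,639 s; 8,000 × 1,639 × 3 × 1 = 39,336,000 bytes.
Total = 670,118,040 bytes = 670.12 MB.

670.12 MB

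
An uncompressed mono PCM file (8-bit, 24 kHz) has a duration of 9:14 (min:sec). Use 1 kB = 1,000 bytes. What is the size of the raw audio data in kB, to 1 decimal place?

13296.0 kB

Duration = 9:14 (min:sec) = 554 s.
Bytes = 24,000 samples/s × 554 s × 1 bytes/sample × 1 ch = 13,296,000 bytes.
13,296,000 / 1,000 = 13296.0 kB.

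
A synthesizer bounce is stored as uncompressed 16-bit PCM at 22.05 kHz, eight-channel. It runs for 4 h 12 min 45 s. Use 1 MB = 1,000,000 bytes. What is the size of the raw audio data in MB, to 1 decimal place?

5350.2 MB

Duration = 4 h 12 min 45 s = 15,165 s.
Bytes = 22,050 samples/s × 15,165 s × 2 bytes/sample × 8 ch = 5,350,212,000 bytes.
5,350,212,000 / 1,000,000 = 5350.2 MB.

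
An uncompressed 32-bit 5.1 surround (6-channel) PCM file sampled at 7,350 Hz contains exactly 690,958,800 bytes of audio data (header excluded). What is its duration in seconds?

Byte rate = 7,350 × 4 × 6 = 176,400 bytes/s.
Duration = 690,958,800 / 176,400 = 3,917 s.

3,917 seconds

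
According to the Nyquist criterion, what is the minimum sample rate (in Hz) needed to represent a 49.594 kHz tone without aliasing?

Minimum sample rate = 2 × 49,594 Hz = 99,188 Hz.

99,188 Hz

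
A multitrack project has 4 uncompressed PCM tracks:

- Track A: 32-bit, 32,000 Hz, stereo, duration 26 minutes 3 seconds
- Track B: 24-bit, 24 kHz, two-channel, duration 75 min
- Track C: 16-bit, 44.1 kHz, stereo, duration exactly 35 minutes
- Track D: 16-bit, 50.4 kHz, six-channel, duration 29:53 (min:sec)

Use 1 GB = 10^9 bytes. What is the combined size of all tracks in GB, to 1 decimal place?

2.5 GB

Track A: 26 minutes 3 seconds = 1,563 s; 32,000 × 1,563 × 4 × 2 = 400,128,000 bytes.
Track B: 75 min = 4,500 s; 24,000 × 4,500 × 3 × 2 = 648,000,000 bytes.
Track C: exactly 35 minutes = 2,100 s; 44,100 × 2,100 × 2 × 2 = 370,440,000 bytes.
Track D: 29:53 (min:sec) = 1,793 s; 50,400 × 1,793 × 2 × 6 = 1,084,406,400 bytes.
Total = 2,502,974,400 bytes = 2.5 GB.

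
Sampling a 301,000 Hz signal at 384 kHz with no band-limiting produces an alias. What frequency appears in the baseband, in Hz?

Nyquist = 384,000/2 = 192,000 Hz; 301,000 Hz exceeds it.
Alias = |301,000 − 1×384,000| = |301,000 − 384,000| = 83,000 Hz.

83,000 Hz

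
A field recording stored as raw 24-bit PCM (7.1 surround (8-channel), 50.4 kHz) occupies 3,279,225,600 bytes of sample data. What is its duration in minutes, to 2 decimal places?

Byte rate = 50,400 × 3 × 8 = 1,209,600 bytes/s.
Duration = 3,279,225,600 / 1,209,600 = 2,711 s.
2,711 s / 60 = 45.18 minutes.

45.18 minutes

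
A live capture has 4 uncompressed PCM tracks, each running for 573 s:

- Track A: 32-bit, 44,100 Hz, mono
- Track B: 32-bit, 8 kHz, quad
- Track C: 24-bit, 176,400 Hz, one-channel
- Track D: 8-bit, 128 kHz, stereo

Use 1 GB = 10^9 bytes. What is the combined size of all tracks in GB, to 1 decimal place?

Track A: 44,100 × 573 × 4 × 1 = 101,077,200 bytes.
Track B: 8,000 × 573 × 4 × 4 = 73,344,000 bytes.
Track C: 176,400 × 573 × 3 × 1 = 303,231,600 bytes.
Track D: 128,000 × 573 × 1 × 2 = 146,688,000 bytes.
Total = 624,340,800 bytes = 0.6 GB.

0.6 GB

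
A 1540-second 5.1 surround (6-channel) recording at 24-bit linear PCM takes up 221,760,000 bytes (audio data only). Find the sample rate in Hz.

Bytes = sample_rate × seconds × bytes_per_sample × channels.
sample_rate = 221,760,000 / (1,540 × 3 × 6) = 221,760,000 / 27,720 = 8,000 Hz.

8,000 Hz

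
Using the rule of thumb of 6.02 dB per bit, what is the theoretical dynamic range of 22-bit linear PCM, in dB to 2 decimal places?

132.44 dB

22 × 6.02 = 132.44 dB.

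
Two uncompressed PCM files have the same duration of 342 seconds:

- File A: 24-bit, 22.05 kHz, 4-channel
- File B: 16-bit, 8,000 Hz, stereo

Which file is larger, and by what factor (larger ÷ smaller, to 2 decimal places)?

File A: 22,050 × 3 × 4 = 264,600 bytes/s.
File B: 8,000 × 2 × 2 = 32,000 bytes/s.
File A is larger; ratio = 90,493,200 / 10,944,000 = 8.27.

File A, by a factor of 8.27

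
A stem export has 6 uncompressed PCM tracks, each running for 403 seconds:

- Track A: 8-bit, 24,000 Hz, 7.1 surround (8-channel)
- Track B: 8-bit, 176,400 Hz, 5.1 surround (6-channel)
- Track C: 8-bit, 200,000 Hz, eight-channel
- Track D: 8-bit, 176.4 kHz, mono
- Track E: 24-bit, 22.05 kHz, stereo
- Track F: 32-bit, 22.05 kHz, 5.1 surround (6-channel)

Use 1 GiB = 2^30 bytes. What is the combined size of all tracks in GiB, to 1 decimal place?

1.4 GiB

Track A: 24,000 × 403 × 1 × 8 = 77,376,000 bytes.
Track B: 176,400 × 403 × 1 × 6 = 426,535,200 bytes.
Track C: 200,000 × 403 × 1 × 8 = 644,800,000 bytes.
Track D: 176,400 × 403 × 1 × 1 = 71,089,200 bytes.
Track E: 22,050 × 403 × 3 × 2 = 53,316,900 bytes.
Track F: 22,050 × 403 × 4 × 6 = 213,267,600 bytes.
Total = 1,486,384,900 bytes = 1.4 GiB.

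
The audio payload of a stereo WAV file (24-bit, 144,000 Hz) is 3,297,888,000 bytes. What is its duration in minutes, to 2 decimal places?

63.62 minutes

Byte rate = 144,000 × 3 × 2 = 864,000 bytes/s.
Duration = 3,297,888,000 / 864,000 = 3,817 s.
3,817 s / 60 = 63.62 minutes.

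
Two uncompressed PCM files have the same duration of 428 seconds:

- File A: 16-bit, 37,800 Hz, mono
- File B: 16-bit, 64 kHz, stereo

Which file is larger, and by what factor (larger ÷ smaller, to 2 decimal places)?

File B, by a factor of 3.39

File A: 37,800 × 2 × 1 = 75,600 bytes/s.
File B: 64,000 × 2 × 2 = 256,000 bytes/s.
File B is larger; ratio = 109,568,000 / 32,356,800 = 3.39.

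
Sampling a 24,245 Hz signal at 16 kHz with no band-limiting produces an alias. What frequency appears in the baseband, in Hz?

Nyquist = 16,000/2 = 8,000 Hz; 24,245 Hz exceeds it.
Alias = |24,245 − 2×16,000| = |24,245 − 32,000| = 7,755 Hz.

7,755 Hz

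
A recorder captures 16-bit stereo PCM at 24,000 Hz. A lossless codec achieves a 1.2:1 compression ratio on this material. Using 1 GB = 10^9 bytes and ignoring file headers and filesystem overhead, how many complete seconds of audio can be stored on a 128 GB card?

1,600,000 seconds

Uncompressed byte rate = 24,000 × 2 × 2 = 96,000 bytes/s.
After 1.2:1 compression, effective rate ≈ 80000 bytes/s.
Capacity = 128 × 1,000,000,000 = 128,000,000,000 bytes.
128,000,000,000 / effective rate ≈ 1600000 s → 1,600,000 seconds.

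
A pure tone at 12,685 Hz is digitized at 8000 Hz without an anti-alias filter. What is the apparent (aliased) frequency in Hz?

Nyquist = 8,000/2 = 4,000 Hz; 12,685 Hz exceeds it.
Alias = |12,685 − 2×8,000| = |12,685 − 16,000| = 3,315 Hz.

3,315 Hz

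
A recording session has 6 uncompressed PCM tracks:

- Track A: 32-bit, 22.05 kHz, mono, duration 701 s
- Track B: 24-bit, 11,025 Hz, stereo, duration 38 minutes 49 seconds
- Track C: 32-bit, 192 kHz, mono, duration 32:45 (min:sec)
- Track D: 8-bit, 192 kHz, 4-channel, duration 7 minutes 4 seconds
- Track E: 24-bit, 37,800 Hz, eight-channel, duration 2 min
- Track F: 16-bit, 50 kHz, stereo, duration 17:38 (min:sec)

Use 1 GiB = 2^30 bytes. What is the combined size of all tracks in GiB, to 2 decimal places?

Track A: 22,050 × 701 × 4 × 1 = 61,828,200 bytes.
Track B: 38 minutes 49 seconds = 2,329 s; 11,025 × 2,329 × 3 × 2 = 154,063,350 bytes.
Track C: 32:45 (min:sec) = 1,965 s; 192,000 × 1,965 × 4 × 1 = 1,509,120,000 bytes.
Track D: 7 minutes 4 seconds = 424 s; 192,000 × 424 × 1 × 4 = 325,632,000 bytes.
Track E: 2 min = 120 s; 37,800 × 120 × 3 × 8 = 108,864,000 bytes.
Track F: 17:38 (min:sec) = 1,058 s; 50,000 × 1,058 × 2 × 2 = 211,600,000 bytes.
Total = 2,371,107,550 bytes = 2.21 GiB.

2.21 GiB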